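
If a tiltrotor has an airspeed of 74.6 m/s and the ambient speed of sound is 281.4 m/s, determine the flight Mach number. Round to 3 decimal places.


Step 1: M = V / a = 74.6 / 281.4
Step 2: M = 0.265

0.265


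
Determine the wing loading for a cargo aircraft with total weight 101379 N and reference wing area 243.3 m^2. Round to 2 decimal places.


Step 1: Wing loading = W / S = 101379 / 243.3
Step 2: Wing loading = 416.68 N/m^2

416.68


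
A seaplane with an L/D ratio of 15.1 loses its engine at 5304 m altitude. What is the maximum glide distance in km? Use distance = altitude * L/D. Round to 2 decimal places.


Step 1: Glide distance = altitude * L/D = 5304 * 15.1 = 80090.4 m
Step 2: Convert to km: 80090.4 / 1000 = 80.09 km

80.09


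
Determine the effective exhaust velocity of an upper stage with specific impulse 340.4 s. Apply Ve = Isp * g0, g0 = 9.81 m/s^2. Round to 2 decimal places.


Step 1: Ve = Isp * g0 = 340.4 * 9.81
Step 2: Ve = 3339.32 m/s

3339.32


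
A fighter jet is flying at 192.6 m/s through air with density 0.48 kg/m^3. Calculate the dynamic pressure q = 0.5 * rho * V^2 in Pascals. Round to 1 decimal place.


Step 1: V^2 = 192.6^2 = 37094.76
Step 2: q = 0.5 * 0.48 * 37094.76
Step 3: q = 8902.7 Pa

8902.7


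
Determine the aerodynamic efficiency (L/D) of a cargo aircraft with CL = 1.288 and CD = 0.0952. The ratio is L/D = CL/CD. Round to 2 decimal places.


Step 1: L/D = CL / CD = 1.288 / 0.0952
Step 2: L/D = 13.53

13.53


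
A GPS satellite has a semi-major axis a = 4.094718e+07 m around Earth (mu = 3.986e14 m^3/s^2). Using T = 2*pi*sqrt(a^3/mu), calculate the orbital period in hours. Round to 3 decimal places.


Step 1: a^3 / mu = 6.865497e+22 / 3.986e14 = 1.722403e+08
Step 2: sqrt(1.722403e+08) = 13124.0341 s
Step 3: T = 2*pi * 13124.0341 = 82460.74 s
Step 4: T in hours = 82460.74 / 3600 = 22.906 hours

22.906


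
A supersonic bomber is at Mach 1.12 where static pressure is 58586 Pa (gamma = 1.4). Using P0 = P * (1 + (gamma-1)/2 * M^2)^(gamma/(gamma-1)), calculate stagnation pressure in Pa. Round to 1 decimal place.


Step 1: (gamma-1)/2 * M^2 = 0.2 * 1.2544 = 0.25088
Step 2: 1 + 0.25088 = 1.25088
Step 3: Exponent gamma/(gamma-1) = 3.5
Step 4: P0 = 58586 * 1.25088^3.5 = 128247.4 Pa

128247.4


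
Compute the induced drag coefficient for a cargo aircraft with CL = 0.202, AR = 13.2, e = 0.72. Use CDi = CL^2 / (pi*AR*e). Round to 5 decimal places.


Step 1: CL^2 = 0.202^2 = 0.040804
Step 2: pi * AR * e = 3.14159 * 13.2 * 0.72 = 29.857697
Step 3: CDi = 0.040804 / 29.857697 = 0.00137

0.00137


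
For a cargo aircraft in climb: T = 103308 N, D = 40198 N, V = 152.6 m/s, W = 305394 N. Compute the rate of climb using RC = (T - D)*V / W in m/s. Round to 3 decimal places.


Step 1: Excess thrust = T - D = 103308 - 40198 = 63110 N
Step 2: Excess power = 63110 * 152.6 = 9630586.0 W
Step 3: RC = 9630586.0 / 305394 = 31.535 m/s

31.535


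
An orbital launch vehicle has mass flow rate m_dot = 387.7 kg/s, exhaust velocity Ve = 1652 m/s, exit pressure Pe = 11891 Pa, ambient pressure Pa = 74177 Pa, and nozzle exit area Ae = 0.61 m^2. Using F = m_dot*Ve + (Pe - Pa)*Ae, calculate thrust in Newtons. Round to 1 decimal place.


Step 1: Momentum thrust = m_dot * Ve = 387.7 * 1652 = 640480.4 N
Step 2: Pressure thrust = (Pe - Pa) * Ae = (11891 - 74177) * 0.61 = -37994.46 N
Step 3: Total thrust F = 640480.4 + -37994.46 = 602485.9 N

602485.9


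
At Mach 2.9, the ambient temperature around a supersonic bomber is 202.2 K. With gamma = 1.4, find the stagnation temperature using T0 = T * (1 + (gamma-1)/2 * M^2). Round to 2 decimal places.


Step 1: (gamma-1)/2 = 0.2
Step 2: M^2 = 8.41
Step 3: 1 + 0.2 * 8.41 = 2.682
Step 4: T0 = 202.2 * 2.682 = 542.30 K

542.30


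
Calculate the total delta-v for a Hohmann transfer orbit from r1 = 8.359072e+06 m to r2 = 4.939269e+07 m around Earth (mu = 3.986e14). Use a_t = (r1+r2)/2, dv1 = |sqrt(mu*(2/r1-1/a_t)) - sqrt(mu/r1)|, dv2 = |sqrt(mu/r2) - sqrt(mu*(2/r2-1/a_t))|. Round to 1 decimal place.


Step 1: Transfer semi-major axis a_t = (8.359072e+06 + 4.939269e+07) / 2 = 2.887588e+07 m
Step 2: v1 (circular at r1) = sqrt(mu/r1) = 6905.41 m/s
Step 3: v_t1 = sqrt(mu*(2/r1 - 1/a_t)) = 9031.36 m/s
Step 4: dv1 = |9031.36 - 6905.41| = 2125.95 m/s
Step 5: v2 (circular at r2) = 2840.78 m/s, v_t2 = 1528.44 m/s
Step 6: dv2 = |2840.78 - 1528.44| = 1312.34 m/s
Step 7: Total delta-v = 2125.95 + 1312.34 = 3438.3 m/s

3438.3


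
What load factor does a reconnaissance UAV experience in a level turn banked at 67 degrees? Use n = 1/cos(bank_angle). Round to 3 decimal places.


Step 1: Convert 67 degrees to radians = 1.169371
Step 2: cos(67 deg) = 0.390731
Step 3: n = 1 / 0.390731 = 2.559

2.559


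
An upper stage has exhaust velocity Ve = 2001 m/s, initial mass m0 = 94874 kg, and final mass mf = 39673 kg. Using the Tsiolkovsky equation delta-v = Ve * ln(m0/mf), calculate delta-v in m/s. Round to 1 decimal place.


Step 1: Mass ratio m0/mf = 94874 / 39673 = 2.3914
Step 2: ln(2.3914) = 0.871879
Step 3: delta-v = 2001 * 0.871879 = 1744.6 m/s

1744.6


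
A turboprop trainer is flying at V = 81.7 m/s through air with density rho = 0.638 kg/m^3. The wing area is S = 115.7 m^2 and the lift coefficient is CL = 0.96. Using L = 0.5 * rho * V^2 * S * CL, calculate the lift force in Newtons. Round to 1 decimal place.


Step 1: Calculate dynamic pressure q = 0.5 * 0.638 * 81.7^2 = 0.5 * 0.638 * 6674.89 = 2129.2899 Pa
Step 2: Multiply by wing area and lift coefficient: L = 2129.2899 * 115.7 * 0.96
Step 3: L = 246358.8426 * 0.96 = 236504.5 N

236504.5


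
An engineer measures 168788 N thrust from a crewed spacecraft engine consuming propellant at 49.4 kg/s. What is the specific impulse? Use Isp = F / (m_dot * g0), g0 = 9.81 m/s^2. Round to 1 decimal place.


Step 1: m_dot * g0 = 49.4 * 9.81 = 484.61
Step 2: Isp = 168788 / 484.61 = 348.3 s

348.3


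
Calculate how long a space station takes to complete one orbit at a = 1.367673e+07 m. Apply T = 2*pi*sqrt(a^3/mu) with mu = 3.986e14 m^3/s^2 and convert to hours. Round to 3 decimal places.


Step 1: a^3 / mu = 2.558273e+21 / 3.986e14 = 6.418145e+06
Step 2: sqrt(6.418145e+06) = 2533.4058 s
Step 3: T = 2*pi * 2533.4058 = 15917.86 s
Step 4: T in hours = 15917.86 / 3600 = 4.422 hours

4.422


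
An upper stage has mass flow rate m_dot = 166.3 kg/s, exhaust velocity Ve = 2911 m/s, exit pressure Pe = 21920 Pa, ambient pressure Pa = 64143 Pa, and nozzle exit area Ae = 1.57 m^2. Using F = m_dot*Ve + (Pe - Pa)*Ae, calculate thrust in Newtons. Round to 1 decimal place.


Step 1: Momentum thrust = m_dot * Ve = 166.3 * 2911 = 484099.3 N
Step 2: Pressure thrust = (Pe - Pa) * Ae = (21920 - 64143) * 1.57 = -66290.11 N
Step 3: Total thrust F = 484099.3 + -66290.11 = 417809.2 N

417809.2


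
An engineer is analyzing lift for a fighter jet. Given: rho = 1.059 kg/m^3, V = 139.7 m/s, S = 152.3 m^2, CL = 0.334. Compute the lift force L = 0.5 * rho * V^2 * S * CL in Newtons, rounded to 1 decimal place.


Step 1: Calculate dynamic pressure q = 0.5 * 1.059 * 139.7^2 = 0.5 * 1.059 * 19516.09 = 10333.7697 Pa
Step 2: Multiply by wing area and lift coefficient: L = 10333.7697 * 152.3 * 0.334
Step 3: L = 1573833.1185 * 0.334 = 525660.3 N

525660.3


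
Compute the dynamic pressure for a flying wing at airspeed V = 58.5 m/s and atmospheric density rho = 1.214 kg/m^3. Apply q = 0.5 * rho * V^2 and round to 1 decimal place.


Step 1: V^2 = 58.5^2 = 3422.25
Step 2: q = 0.5 * 1.214 * 3422.25
Step 3: q = 2077.3 Pa

2077.3


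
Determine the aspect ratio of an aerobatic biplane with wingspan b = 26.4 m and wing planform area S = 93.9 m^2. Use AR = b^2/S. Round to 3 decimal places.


Step 1: b^2 = 26.4^2 = 696.96
Step 2: AR = 696.96 / 93.9 = 7.422

7.422


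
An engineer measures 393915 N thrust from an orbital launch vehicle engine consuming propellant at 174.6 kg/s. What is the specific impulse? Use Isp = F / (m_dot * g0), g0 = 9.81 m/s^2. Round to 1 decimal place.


Step 1: m_dot * g0 = 174.6 * 9.81 = 1712.83
Step 2: Isp = 393915 / 1712.83 = 230.0 s

230.0


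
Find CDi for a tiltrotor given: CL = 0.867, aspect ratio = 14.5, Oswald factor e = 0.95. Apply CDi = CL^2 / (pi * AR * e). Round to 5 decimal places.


Step 1: CL^2 = 0.867^2 = 0.751689
Step 2: pi * AR * e = 3.14159 * 14.5 * 0.95 = 43.275439
Step 3: CDi = 0.751689 / 43.275439 = 0.01737

0.01737


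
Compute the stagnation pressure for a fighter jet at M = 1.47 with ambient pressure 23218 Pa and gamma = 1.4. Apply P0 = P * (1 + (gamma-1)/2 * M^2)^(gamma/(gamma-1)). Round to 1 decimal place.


Step 1: (gamma-1)/2 * M^2 = 0.2 * 2.1609 = 0.43218
Step 2: 1 + 0.43218 = 1.43218
Step 3: Exponent gamma/(gamma-1) = 3.5
Step 4: P0 = 23218 * 1.43218^3.5 = 81623.7 Pa

81623.7


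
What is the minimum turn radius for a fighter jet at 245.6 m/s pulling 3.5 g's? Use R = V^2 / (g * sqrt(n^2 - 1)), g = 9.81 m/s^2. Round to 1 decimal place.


Step 1: V^2 = 245.6^2 = 60319.36
Step 2: n^2 - 1 = 3.5^2 - 1 = 11.25
Step 3: sqrt(11.25) = 3.354102
Step 4: R = 60319.36 / (9.81 * 3.354102) = 1833.2 m

1833.2


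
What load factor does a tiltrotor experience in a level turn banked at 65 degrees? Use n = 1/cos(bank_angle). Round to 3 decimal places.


Step 1: Convert 65 degrees to radians = 1.134464
Step 2: cos(65 deg) = 0.422618
Step 3: n = 1 / 0.422618 = 2.366

2.366


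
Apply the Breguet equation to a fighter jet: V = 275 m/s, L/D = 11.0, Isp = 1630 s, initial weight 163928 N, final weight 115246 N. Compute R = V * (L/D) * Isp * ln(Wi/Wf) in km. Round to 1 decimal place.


Step 1: Coefficient = V * (L/D) * Isp = 275 * 11.0 * 1630 = 4930750.0 m
Step 2: Wi/Wf = 163928 / 115246 = 1.422418
Step 3: ln(1.422418) = 0.352358
Step 4: R = 4930750.0 * 0.352358 = 1737390.9 m = 1737.4 km

1737.4


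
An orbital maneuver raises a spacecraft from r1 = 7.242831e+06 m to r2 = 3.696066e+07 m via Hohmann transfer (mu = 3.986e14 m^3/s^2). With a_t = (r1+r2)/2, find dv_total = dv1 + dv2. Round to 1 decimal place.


Step 1: Transfer semi-major axis a_t = (7.242831e+06 + 3.696066e+07) / 2 = 2.210175e+07 m
Step 2: v1 (circular at r1) = sqrt(mu/r1) = 7418.47 m/s
Step 3: v_t1 = sqrt(mu*(2/r1 - 1/a_t)) = 9593.37 m/s
Step 4: dv1 = |9593.37 - 7418.47| = 2174.89 m/s
Step 5: v2 (circular at r2) = 3283.97 m/s, v_t2 = 1879.92 m/s
Step 6: dv2 = |3283.97 - 1879.92| = 1404.05 m/s
Step 7: Total delta-v = 2174.89 + 1404.05 = 3578.9 m/s

3578.9


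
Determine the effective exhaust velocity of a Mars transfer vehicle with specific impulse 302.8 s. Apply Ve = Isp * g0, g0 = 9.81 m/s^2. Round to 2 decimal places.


Step 1: Ve = Isp * g0 = 302.8 * 9.81
Step 2: Ve = 2970.47 m/s

2970.47


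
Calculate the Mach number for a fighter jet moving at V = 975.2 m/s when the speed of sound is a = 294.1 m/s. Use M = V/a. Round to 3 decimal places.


Step 1: M = V / a = 975.2 / 294.1
Step 2: M = 3.316

3.316


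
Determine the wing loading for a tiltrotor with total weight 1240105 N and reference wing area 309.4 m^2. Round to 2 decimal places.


Step 1: Wing loading = W / S = 1240105 / 309.4
Step 2: Wing loading = 4008.10 N/m^2

4008.10


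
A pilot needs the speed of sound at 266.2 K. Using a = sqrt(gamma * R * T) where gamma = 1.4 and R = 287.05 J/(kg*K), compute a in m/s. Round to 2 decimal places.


Step 1: gamma * R * T = 1.4 * 287.05 * 266.2 = 106977.794
Step 2: a = sqrt(106977.794) = 327.07 m/s

327.07


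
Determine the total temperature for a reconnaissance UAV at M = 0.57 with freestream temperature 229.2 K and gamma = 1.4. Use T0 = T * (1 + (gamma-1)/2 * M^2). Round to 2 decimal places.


Step 1: (gamma-1)/2 = 0.2
Step 2: M^2 = 0.3249
Step 3: 1 + 0.2 * 0.3249 = 1.06498
Step 4: T0 = 229.2 * 1.06498 = 244.09 K

244.09


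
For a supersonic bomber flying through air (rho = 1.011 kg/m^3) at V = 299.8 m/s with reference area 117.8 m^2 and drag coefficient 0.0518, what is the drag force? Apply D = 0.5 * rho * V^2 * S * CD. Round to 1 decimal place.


Step 1: Dynamic pressure q = 0.5 * 1.011 * 299.8^2 = 45434.3602 Pa
Step 2: Drag D = q * S * CD = 45434.3602 * 117.8 * 0.0518
Step 3: D = 277242.3 N

277242.3


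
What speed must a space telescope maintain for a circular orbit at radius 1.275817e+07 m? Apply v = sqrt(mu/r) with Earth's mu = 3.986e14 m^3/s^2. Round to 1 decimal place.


Step 1: mu / r = 3.986e14 / 1.275817e+07 = 31242725.2498
Step 2: v = sqrt(31242725.2498) = 5589.5 m/s

5589.5


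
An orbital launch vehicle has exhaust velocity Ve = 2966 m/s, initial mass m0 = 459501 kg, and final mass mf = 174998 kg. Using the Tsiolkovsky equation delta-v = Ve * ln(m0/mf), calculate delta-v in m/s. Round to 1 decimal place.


Step 1: Mass ratio m0/mf = 459501 / 174998 = 2.62575
Step 2: ln(2.62575) = 0.965367
Step 3: delta-v = 2966 * 0.965367 = 2863.3 m/s

2863.3


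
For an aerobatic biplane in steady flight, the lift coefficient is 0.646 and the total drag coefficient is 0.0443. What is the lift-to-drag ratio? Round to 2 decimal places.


Step 1: L/D = CL / CD = 0.646 / 0.0443
Step 2: L/D = 14.58

14.58


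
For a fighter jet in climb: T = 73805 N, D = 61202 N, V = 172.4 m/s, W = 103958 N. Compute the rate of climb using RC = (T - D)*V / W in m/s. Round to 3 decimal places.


Step 1: Excess thrust = T - D = 73805 - 61202 = 12603 N
Step 2: Excess power = 12603 * 172.4 = 2172757.2 W
Step 3: RC = 2172757.2 / 103958 = 20.900 m/s

20.900


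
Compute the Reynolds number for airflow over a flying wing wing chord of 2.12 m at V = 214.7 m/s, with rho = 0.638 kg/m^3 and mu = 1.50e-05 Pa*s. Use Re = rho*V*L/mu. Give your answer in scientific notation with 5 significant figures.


Step 1: Numerator = rho * V * L = 0.638 * 214.7 * 2.12 = 290.394632
Step 2: Re = 290.394632 / 1.50e-05
Step 3: Re = 1.9360e+07

1.9360e+07


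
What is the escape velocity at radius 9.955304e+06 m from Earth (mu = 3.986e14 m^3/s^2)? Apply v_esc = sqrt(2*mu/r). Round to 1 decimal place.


Step 1: 2*mu/r = 2 * 3.986e14 / 9.955304e+06 = 80077916.2545
Step 2: v_esc = sqrt(80077916.2545) = 8948.6 m/s

8948.6


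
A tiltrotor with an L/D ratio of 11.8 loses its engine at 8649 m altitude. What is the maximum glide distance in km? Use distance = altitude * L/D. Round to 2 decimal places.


Step 1: Glide distance = altitude * L/D = 8649 * 11.8 = 102058.2 m
Step 2: Convert to km: 102058.2 / 1000 = 102.06 km

102.06


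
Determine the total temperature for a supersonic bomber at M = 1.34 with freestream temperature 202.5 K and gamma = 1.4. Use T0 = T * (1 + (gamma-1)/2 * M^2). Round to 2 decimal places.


Step 1: (gamma-1)/2 = 0.2
Step 2: M^2 = 1.7956
Step 3: 1 + 0.2 * 1.7956 = 1.35912
Step 4: T0 = 202.5 * 1.35912 = 275.22 K

275.22


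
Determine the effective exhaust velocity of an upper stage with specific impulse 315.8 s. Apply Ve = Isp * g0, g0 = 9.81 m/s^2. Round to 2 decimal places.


Step 1: Ve = Isp * g0 = 315.8 * 9.81
Step 2: Ve = 3098.00 m/s

3098.00


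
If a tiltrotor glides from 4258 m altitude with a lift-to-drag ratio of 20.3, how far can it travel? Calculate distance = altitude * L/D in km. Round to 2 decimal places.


Step 1: Glide distance = altitude * L/D = 4258 * 20.3 = 86437.4 m
Step 2: Convert to km: 86437.4 / 1000 = 86.44 km

86.44


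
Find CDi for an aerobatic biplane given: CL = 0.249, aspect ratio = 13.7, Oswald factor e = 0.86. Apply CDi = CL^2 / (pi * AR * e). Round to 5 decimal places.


Step 1: CL^2 = 0.249^2 = 0.062001
Step 2: pi * AR * e = 3.14159 * 13.7 * 0.86 = 37.014245
Step 3: CDi = 0.062001 / 37.014245 = 0.00168

0.00168


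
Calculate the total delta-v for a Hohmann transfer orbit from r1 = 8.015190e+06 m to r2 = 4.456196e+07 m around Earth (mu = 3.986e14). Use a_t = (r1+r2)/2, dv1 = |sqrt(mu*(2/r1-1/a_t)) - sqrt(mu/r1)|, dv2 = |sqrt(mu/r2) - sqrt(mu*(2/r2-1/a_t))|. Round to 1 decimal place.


Step 1: Transfer semi-major axis a_t = (8.015190e+06 + 4.456196e+07) / 2 = 2.628858e+07 m
Step 2: v1 (circular at r1) = sqrt(mu/r1) = 7051.99 m/s
Step 3: v_t1 = sqrt(mu*(2/r1 - 1/a_t)) = 9181.43 m/s
Step 4: dv1 = |9181.43 - 7051.99| = 2129.44 m/s
Step 5: v2 (circular at r2) = 2990.79 m/s, v_t2 = 1651.43 m/s
Step 6: dv2 = |2990.79 - 1651.43| = 1339.37 m/s
Step 7: Total delta-v = 2129.44 + 1339.37 = 3468.8 m/s

3468.8


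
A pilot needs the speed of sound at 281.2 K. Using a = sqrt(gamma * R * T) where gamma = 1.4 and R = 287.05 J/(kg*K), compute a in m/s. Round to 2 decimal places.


Step 1: gamma * R * T = 1.4 * 287.05 * 281.2 = 113005.844
Step 2: a = sqrt(113005.844) = 336.16 m/s

336.16


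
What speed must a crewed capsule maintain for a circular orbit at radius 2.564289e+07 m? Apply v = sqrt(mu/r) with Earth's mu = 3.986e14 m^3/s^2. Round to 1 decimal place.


Step 1: mu / r = 3.986e14 / 2.564289e+07 = 15544269.7761
Step 2: v = sqrt(15544269.7761) = 3942.6 m/s

3942.6


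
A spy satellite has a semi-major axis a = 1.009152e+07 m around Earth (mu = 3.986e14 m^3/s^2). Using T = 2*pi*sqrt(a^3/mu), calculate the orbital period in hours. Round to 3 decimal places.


Step 1: a^3 / mu = 1.027708e+21 / 3.986e14 = 2.578294e+06
Step 2: sqrt(2.578294e+06) = 1605.7067 s
Step 3: T = 2*pi * 1605.7067 = 10088.95 s
Step 4: T in hours = 10088.95 / 3600 = 2.802 hours

2.802


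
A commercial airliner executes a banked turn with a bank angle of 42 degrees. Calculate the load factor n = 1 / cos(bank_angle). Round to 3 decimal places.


Step 1: Convert 42 degrees to radians = 0.733038
Step 2: cos(42 deg) = 0.743145
Step 3: n = 1 / 0.743145 = 1.346

1.346


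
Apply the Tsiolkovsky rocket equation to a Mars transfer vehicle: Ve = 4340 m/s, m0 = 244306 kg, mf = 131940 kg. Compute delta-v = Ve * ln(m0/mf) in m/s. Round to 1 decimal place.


Step 1: Mass ratio m0/mf = 244306 / 131940 = 1.851645
Step 2: ln(1.851645) = 0.616074
Step 3: delta-v = 4340 * 0.616074 = 2673.8 m/s

2673.8


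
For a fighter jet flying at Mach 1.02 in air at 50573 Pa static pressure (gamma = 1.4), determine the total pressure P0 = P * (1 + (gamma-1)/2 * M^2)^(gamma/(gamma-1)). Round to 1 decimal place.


Step 1: (gamma-1)/2 * M^2 = 0.2 * 1.0404 = 0.20808
Step 2: 1 + 0.20808 = 1.20808
Step 3: Exponent gamma/(gamma-1) = 3.5
Step 4: P0 = 50573 * 1.20808^3.5 = 98006.2 Pa

98006.2


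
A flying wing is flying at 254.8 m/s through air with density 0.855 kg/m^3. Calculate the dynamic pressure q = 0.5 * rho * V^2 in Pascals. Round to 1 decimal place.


Step 1: V^2 = 254.8^2 = 64923.04
Step 2: q = 0.5 * 0.855 * 64923.04
Step 3: q = 27754.6 Pa

27754.6


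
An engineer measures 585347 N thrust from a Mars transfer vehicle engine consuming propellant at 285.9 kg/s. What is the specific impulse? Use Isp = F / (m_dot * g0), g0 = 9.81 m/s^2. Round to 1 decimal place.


Step 1: m_dot * g0 = 285.9 * 9.81 = 2804.68
Step 2: Isp = 585347 / 2804.68 = 208.7 s

208.7


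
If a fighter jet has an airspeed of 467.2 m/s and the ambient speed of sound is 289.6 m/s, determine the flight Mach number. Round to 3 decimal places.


Step 1: M = V / a = 467.2 / 289.6
Step 2: M = 1.613

1.613


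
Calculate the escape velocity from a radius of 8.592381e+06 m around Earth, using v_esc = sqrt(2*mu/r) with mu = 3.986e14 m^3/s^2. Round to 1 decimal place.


Step 1: 2*mu/r = 2 * 3.986e14 / 8.592381e+06 = 92779870.9112
Step 2: v_esc = sqrt(92779870.9112) = 9632.2 m/s

9632.2


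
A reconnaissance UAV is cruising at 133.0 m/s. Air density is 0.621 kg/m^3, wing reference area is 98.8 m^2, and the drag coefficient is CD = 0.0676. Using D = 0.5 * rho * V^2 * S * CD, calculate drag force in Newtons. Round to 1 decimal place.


Step 1: Dynamic pressure q = 0.5 * 0.621 * 133.0^2 = 5492.4345 Pa
Step 2: Drag D = q * S * CD = 5492.4345 * 98.8 * 0.0676
Step 3: D = 36683.3 N

36683.3


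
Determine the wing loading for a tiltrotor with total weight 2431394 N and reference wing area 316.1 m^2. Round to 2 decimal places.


Step 1: Wing loading = W / S = 2431394 / 316.1
Step 2: Wing loading = 7691.85 N/m^2

7691.85


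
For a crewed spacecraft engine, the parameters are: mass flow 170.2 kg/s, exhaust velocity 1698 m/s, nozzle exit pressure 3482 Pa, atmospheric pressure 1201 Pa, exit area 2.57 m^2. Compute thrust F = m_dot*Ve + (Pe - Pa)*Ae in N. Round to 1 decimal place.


Step 1: Momentum thrust = m_dot * Ve = 170.2 * 1698 = 288999.6 N
Step 2: Pressure thrust = (Pe - Pa) * Ae = (3482 - 1201) * 2.57 = 5862.17 N
Step 3: Total thrust F = 288999.6 + 5862.17 = 294861.8 N

294861.8


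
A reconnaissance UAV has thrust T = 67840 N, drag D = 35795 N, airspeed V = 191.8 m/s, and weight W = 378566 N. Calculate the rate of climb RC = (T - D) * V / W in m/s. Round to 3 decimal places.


Step 1: Excess thrust = T - D = 67840 - 35795 = 32045 N
Step 2: Excess power = 32045 * 191.8 = 6146231.0 W
Step 3: RC = 6146231.0 / 378566 = 16.236 m/s

16.236


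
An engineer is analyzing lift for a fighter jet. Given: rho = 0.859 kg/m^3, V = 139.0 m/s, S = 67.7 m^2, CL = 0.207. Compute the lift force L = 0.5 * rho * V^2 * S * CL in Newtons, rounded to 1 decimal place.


Step 1: Calculate dynamic pressure q = 0.5 * 0.859 * 139.0^2 = 0.5 * 0.859 * 19321.0 = 8298.3695 Pa
Step 2: Multiply by wing area and lift coefficient: L = 8298.3695 * 67.7 * 0.207
Step 3: L = 561799.6152 * 0.207 = 116292.5 N

116292.5


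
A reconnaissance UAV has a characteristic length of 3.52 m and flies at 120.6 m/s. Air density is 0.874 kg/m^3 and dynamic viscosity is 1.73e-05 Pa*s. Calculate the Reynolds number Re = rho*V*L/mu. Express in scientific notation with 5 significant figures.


Step 1: Numerator = rho * V * L = 0.874 * 120.6 * 3.52 = 371.023488
Step 2: Re = 371.023488 / 1.73e-05
Step 3: Re = 2.1446e+07

2.1446e+07


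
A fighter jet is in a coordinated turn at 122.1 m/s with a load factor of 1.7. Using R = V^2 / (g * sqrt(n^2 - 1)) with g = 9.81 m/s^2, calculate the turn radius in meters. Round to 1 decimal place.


Step 1: V^2 = 122.1^2 = 14908.41
Step 2: n^2 - 1 = 1.7^2 - 1 = 1.89
Step 3: sqrt(1.89) = 1.374773
Step 4: R = 14908.41 / (9.81 * 1.374773) = 1105.4 m

1105.4


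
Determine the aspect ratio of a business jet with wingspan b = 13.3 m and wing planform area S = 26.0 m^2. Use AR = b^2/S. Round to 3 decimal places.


Step 1: b^2 = 13.3^2 = 176.89
Step 2: AR = 176.89 / 26.0 = 6.803

6.803


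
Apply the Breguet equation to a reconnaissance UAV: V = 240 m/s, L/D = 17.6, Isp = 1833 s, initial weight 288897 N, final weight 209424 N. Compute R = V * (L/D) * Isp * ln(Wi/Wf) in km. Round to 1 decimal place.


Step 1: Coefficient = V * (L/D) * Isp = 240 * 17.6 * 1833 = 7742592.0 m
Step 2: Wi/Wf = 288897 / 209424 = 1.379484
Step 3: ln(1.379484) = 0.321709
Step 4: R = 7742592.0 * 0.321709 = 2490864.0 m = 2490.9 km

2490.9


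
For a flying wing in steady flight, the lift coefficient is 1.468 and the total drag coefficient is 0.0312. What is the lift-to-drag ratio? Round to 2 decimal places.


Step 1: L/D = CL / CD = 1.468 / 0.0312
Step 2: L/D = 47.05

47.05


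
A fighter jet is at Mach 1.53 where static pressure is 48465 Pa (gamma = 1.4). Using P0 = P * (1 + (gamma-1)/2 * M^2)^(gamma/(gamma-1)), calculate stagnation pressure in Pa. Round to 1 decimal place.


Step 1: (gamma-1)/2 * M^2 = 0.2 * 2.3409 = 0.46818
Step 2: 1 + 0.46818 = 1.46818
Step 3: Exponent gamma/(gamma-1) = 3.5
Step 4: P0 = 48465 * 1.46818^3.5 = 185847.1 Pa

185847.1


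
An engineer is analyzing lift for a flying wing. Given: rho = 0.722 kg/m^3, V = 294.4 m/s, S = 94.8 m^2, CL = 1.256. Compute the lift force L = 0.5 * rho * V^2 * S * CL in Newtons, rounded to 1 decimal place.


Step 1: Calculate dynamic pressure q = 0.5 * 0.722 * 294.4^2 = 0.5 * 0.722 * 86671.36 = 31288.361 Pa
Step 2: Multiply by wing area and lift coefficient: L = 31288.361 * 94.8 * 1.256
Step 3: L = 2966136.619 * 1.256 = 3725467.6 N

3725467.6


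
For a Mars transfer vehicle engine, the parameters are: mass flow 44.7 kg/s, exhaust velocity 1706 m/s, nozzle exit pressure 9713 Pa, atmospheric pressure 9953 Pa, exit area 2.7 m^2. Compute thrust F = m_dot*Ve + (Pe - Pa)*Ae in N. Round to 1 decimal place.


Step 1: Momentum thrust = m_dot * Ve = 44.7 * 1706 = 76258.2 N
Step 2: Pressure thrust = (Pe - Pa) * Ae = (9713 - 9953) * 2.7 = -648.0 N
Step 3: Total thrust F = 76258.2 + -648.0 = 75610.2 N

75610.2


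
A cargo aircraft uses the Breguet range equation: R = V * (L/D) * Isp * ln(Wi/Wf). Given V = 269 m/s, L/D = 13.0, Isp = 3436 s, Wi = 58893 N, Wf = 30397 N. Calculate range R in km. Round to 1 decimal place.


Step 1: Coefficient = V * (L/D) * Isp = 269 * 13.0 * 3436 = 12015692.0 m
Step 2: Wi/Wf = 58893 / 30397 = 1.937461
Step 3: ln(1.937461) = 0.661378
Step 4: R = 12015692.0 * 0.661378 = 7946918.2 m = 7946.9 km

7946.9


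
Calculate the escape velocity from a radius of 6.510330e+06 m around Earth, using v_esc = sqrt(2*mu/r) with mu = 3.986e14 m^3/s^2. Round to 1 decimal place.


Step 1: 2*mu/r = 2 * 3.986e14 / 6.510330e+06 = 122451550.075
Step 2: v_esc = sqrt(122451550.075) = 11065.8 m/s

11065.8


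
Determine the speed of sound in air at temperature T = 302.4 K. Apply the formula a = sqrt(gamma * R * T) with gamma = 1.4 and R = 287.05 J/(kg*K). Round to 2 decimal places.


Step 1: gamma * R * T = 1.4 * 287.05 * 302.4 = 121525.488
Step 2: a = sqrt(121525.488) = 348.61 m/s

348.61


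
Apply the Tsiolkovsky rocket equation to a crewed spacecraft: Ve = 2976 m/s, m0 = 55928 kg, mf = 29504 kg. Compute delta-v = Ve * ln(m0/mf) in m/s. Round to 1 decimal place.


Step 1: Mass ratio m0/mf = 55928 / 29504 = 1.895607
Step 2: ln(1.895607) = 0.639539
Step 3: delta-v = 2976 * 0.639539 = 1903.3 m/s

1903.3


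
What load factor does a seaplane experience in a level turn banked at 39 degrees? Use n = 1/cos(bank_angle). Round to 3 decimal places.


Step 1: Convert 39 degrees to radians = 0.680678
Step 2: cos(39 deg) = 0.777146
Step 3: n = 1 / 0.777146 = 1.287

1.287


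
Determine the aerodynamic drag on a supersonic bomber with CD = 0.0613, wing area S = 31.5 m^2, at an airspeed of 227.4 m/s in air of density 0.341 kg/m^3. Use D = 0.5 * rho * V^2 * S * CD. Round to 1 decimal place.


Step 1: Dynamic pressure q = 0.5 * 0.341 * 227.4^2 = 8816.6846 Pa
Step 2: Drag D = q * S * CD = 8816.6846 * 31.5 * 0.0613
Step 3: D = 17024.6 N

17024.6


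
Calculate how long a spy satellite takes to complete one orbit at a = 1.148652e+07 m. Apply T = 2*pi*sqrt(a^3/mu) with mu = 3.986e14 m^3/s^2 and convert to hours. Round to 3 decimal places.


Step 1: a^3 / mu = 1.515533e+21 / 3.986e14 = 3.802140e+06
Step 2: sqrt(3.802140e+06) = 1949.9077 s
Step 3: T = 2*pi * 1949.9077 = 12251.63 s
Step 4: T in hours = 12251.63 / 3600 = 3.403 hours

3.403


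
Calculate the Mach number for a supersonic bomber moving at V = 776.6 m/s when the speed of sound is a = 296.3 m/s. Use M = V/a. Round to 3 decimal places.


Step 1: M = V / a = 776.6 / 296.3
Step 2: M = 2.621

2.621


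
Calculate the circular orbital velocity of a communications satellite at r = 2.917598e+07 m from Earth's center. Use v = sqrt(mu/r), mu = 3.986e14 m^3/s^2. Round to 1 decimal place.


Step 1: mu / r = 3.986e14 / 2.917598e+07 = 13661923.267
Step 2: v = sqrt(13661923.267) = 3696.2 m/s

3696.2


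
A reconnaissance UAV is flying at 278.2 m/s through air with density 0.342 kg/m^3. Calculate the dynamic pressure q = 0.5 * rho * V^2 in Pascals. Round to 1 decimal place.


Step 1: V^2 = 278.2^2 = 77395.24
Step 2: q = 0.5 * 0.342 * 77395.24
Step 3: q = 13234.6 Pa

13234.6


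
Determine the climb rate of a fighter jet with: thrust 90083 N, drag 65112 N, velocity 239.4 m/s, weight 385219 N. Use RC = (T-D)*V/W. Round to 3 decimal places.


Step 1: Excess thrust = T - D = 90083 - 65112 = 24971 N
Step 2: Excess power = 24971 * 239.4 = 5978057.4 W
Step 3: RC = 5978057.4 / 385219 = 15.519 m/s

15.519


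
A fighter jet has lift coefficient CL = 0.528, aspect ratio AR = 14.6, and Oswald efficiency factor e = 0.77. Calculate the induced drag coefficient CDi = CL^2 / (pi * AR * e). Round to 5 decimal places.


Step 1: CL^2 = 0.528^2 = 0.278784
Step 2: pi * AR * e = 3.14159 * 14.6 * 0.77 = 35.317785
Step 3: CDi = 0.278784 / 35.317785 = 0.00789

0.00789


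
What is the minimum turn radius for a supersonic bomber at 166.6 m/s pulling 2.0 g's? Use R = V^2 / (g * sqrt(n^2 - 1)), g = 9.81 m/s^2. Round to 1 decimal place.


Step 1: V^2 = 166.6^2 = 27755.56
Step 2: n^2 - 1 = 2.0^2 - 1 = 3.0
Step 3: sqrt(3.0) = 1.732051
Step 4: R = 27755.56 / (9.81 * 1.732051) = 1633.5 m

1633.5


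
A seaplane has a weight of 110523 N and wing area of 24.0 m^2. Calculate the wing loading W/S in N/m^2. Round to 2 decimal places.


Step 1: Wing loading = W / S = 110523 / 24.0
Step 2: Wing loading = 4605.13 N/m^2

4605.13


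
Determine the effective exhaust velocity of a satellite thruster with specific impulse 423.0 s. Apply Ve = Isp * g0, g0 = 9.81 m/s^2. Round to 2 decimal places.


Step 1: Ve = Isp * g0 = 423.0 * 9.81
Step 2: Ve = 4149.63 m/s

4149.63


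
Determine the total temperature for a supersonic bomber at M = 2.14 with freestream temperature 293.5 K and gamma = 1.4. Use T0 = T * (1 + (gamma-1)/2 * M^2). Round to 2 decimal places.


Step 1: (gamma-1)/2 = 0.2
Step 2: M^2 = 4.5796
Step 3: 1 + 0.2 * 4.5796 = 1.91592
Step 4: T0 = 293.5 * 1.91592 = 562.32 K

562.32


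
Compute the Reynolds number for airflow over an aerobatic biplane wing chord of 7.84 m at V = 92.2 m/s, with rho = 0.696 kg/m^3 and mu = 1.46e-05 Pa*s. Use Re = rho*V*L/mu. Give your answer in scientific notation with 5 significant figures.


Step 1: Numerator = rho * V * L = 0.696 * 92.2 * 7.84 = 503.102208
Step 2: Re = 503.102208 / 1.46e-05
Step 3: Re = 3.4459e+07

3.4459e+07


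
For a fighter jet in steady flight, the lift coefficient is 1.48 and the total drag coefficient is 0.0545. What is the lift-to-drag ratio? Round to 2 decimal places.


Step 1: L/D = CL / CD = 1.48 / 0.0545
Step 2: L/D = 27.16

27.16


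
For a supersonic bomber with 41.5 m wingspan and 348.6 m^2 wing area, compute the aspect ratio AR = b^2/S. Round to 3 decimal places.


Step 1: b^2 = 41.5^2 = 1722.25
Step 2: AR = 1722.25 / 348.6 = 4.940

4.940


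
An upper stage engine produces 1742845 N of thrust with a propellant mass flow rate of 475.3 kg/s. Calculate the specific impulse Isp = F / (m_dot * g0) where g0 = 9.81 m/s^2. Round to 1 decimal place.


Step 1: m_dot * g0 = 475.3 * 9.81 = 4662.69
Step 2: Isp = 1742845 / 4662.69 = 373.8 s

373.8


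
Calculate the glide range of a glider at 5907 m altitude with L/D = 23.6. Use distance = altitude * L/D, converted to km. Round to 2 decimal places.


Step 1: Glide distance = altitude * L/D = 5907 * 23.6 = 139405.2 m
Step 2: Convert to km: 139405.2 / 1000 = 139.41 km

139.41


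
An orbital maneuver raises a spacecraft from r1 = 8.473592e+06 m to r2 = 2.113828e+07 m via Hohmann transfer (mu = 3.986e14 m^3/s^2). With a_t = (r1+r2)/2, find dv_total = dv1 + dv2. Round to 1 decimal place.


Step 1: Transfer semi-major axis a_t = (8.473592e+06 + 2.113828e+07) / 2 = 1.480594e+07 m
Step 2: v1 (circular at r1) = sqrt(mu/r1) = 6858.59 m/s
Step 3: v_t1 = sqrt(mu*(2/r1 - 1/a_t)) = 8195.05 m/s
Step 4: dv1 = |8195.05 - 6858.59| = 1336.46 m/s
Step 5: v2 (circular at r2) = 4342.44 m/s, v_t2 = 3285.11 m/s
Step 6: dv2 = |4342.44 - 3285.11| = 1057.33 m/s
Step 7: Total delta-v = 1336.46 + 1057.33 = 2393.8 m/s

2393.8


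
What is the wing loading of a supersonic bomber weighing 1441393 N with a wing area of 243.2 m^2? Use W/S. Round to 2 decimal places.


Step 1: Wing loading = W / S = 1441393 / 243.2
Step 2: Wing loading = 5926.78 N/m^2

5926.78


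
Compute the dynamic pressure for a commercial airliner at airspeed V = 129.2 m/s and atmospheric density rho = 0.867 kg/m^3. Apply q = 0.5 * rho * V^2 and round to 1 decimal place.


Step 1: V^2 = 129.2^2 = 16692.64
Step 2: q = 0.5 * 0.867 * 16692.64
Step 3: q = 7236.3 Pa

7236.3


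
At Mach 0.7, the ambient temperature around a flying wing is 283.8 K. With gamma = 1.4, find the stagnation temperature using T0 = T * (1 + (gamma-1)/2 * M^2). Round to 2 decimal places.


Step 1: (gamma-1)/2 = 0.2
Step 2: M^2 = 0.49
Step 3: 1 + 0.2 * 0.49 = 1.098
Step 4: T0 = 283.8 * 1.098 = 311.61 K

311.61


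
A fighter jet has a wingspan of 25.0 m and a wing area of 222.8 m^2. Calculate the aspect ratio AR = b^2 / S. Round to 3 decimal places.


Step 1: b^2 = 25.0^2 = 625.0
Step 2: AR = 625.0 / 222.8 = 2.805

2.805


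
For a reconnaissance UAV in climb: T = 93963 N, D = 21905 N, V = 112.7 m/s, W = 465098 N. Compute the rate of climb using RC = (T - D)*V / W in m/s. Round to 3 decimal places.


Step 1: Excess thrust = T - D = 93963 - 21905 = 72058 N
Step 2: Excess power = 72058 * 112.7 = 8120936.6 W
Step 3: RC = 8120936.6 / 465098 = 17.461 m/s

17.461


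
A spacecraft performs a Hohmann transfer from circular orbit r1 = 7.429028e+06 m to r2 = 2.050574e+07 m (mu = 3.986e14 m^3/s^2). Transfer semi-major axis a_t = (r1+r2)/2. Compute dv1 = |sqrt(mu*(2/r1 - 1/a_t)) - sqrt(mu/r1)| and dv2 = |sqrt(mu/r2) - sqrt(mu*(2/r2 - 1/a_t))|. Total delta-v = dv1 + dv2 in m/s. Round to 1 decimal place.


Step 1: Transfer semi-major axis a_t = (7.429028e+06 + 2.050574e+07) / 2 = 1.396738e+07 m
Step 2: v1 (circular at r1) = sqrt(mu/r1) = 7324.92 m/s
Step 3: v_t1 = sqrt(mu*(2/r1 - 1/a_t)) = 8875.3 m/s
Step 4: dv1 = |8875.3 - 7324.92| = 1550.38 m/s
Step 5: v2 (circular at r2) = 4408.91 m/s, v_t2 = 3215.43 m/s
Step 6: dv2 = |4408.91 - 3215.43| = 1193.47 m/s
Step 7: Total delta-v = 1550.38 + 1193.47 = 2743.9 m/s

2743.9


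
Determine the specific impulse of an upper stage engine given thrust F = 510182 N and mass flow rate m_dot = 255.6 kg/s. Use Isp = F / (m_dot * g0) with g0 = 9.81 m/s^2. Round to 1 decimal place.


Step 1: m_dot * g0 = 255.6 * 9.81 = 2507.44
Step 2: Isp = 510182 / 2507.44 = 203.5 s

203.5


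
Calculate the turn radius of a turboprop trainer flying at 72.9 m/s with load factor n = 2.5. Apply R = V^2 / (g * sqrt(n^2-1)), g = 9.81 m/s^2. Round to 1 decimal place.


Step 1: V^2 = 72.9^2 = 5314.41
Step 2: n^2 - 1 = 2.5^2 - 1 = 5.25
Step 3: sqrt(5.25) = 2.291288
Step 4: R = 5314.41 / (9.81 * 2.291288) = 236.4 m

236.4


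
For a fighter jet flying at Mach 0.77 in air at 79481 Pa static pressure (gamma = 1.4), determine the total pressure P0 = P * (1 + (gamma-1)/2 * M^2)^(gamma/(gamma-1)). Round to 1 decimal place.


Step 1: (gamma-1)/2 * M^2 = 0.2 * 0.5929 = 0.11858
Step 2: 1 + 0.11858 = 1.11858
Step 3: Exponent gamma/(gamma-1) = 3.5
Step 4: P0 = 79481 * 1.11858^3.5 = 117651.6 Pa

117651.6


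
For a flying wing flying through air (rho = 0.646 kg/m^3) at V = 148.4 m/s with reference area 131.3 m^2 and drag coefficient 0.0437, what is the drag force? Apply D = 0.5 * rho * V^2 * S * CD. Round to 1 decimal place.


Step 1: Dynamic pressure q = 0.5 * 0.646 * 148.4^2 = 7113.2869 Pa
Step 2: Drag D = q * S * CD = 7113.2869 * 131.3 * 0.0437
Step 3: D = 40814.7 N

40814.7


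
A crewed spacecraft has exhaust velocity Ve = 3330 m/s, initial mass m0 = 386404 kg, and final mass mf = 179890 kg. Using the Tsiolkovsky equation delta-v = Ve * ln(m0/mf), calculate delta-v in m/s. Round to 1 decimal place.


Step 1: Mass ratio m0/mf = 386404 / 179890 = 2.148002
Step 2: ln(2.148002) = 0.764538
Step 3: delta-v = 3330 * 0.764538 = 2545.9 m/s

2545.9


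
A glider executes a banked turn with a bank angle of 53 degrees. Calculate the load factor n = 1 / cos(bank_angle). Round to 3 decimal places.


Step 1: Convert 53 degrees to radians = 0.925025
Step 2: cos(53 deg) = 0.601815
Step 3: n = 1 / 0.601815 = 1.662

1.662


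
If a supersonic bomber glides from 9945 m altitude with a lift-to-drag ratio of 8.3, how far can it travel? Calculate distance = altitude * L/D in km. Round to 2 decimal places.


Step 1: Glide distance = altitude * L/D = 9945 * 8.3 = 82543.5 m
Step 2: Convert to km: 82543.5 / 1000 = 82.54 km

82.54


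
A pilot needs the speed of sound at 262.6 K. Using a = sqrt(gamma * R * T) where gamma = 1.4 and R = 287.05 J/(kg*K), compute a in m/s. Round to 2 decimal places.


Step 1: gamma * R * T = 1.4 * 287.05 * 262.6 = 105531.062
Step 2: a = sqrt(105531.062) = 324.86 m/s

324.86


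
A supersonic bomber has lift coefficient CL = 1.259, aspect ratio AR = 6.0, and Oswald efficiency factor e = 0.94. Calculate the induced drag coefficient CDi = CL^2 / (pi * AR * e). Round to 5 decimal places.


Step 1: CL^2 = 1.259^2 = 1.585081
Step 2: pi * AR * e = 3.14159 * 6.0 * 0.94 = 17.718583
Step 3: CDi = 1.585081 / 17.718583 = 0.08946

0.08946


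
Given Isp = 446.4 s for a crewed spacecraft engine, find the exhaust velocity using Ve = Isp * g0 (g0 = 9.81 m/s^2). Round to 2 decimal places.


Step 1: Ve = Isp * g0 = 446.4 * 9.81
Step 2: Ve = 4379.18 m/s

4379.18


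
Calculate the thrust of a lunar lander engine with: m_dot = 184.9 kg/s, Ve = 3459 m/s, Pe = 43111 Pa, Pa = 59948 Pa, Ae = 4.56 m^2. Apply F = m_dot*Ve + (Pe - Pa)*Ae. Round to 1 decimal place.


Step 1: Momentum thrust = m_dot * Ve = 184.9 * 3459 = 639569.1 N
Step 2: Pressure thrust = (Pe - Pa) * Ae = (43111 - 59948) * 4.56 = -76776.72 N
Step 3: Total thrust F = 639569.1 + -76776.72 = 562792.4 N

562792.4


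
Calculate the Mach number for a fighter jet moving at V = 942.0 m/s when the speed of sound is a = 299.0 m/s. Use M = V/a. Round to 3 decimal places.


Step 1: M = V / a = 942.0 / 299.0
Step 2: M = 3.151

3.151


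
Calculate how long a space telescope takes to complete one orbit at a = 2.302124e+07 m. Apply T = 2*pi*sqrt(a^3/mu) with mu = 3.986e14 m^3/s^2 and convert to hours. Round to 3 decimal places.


Step 1: a^3 / mu = 1.220074e+22 / 3.986e14 = 3.060898e+07
Step 2: sqrt(3.060898e+07) = 5532.5382 s
Step 3: T = 2*pi * 5532.5382 = 34761.96 s
Step 4: T in hours = 34761.96 / 3600 = 9.656 hours

9.656


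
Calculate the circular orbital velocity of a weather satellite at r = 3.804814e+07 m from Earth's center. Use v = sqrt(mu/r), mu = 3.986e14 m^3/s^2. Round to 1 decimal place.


Step 1: mu / r = 3.986e14 / 3.804814e+07 = 10476201.9904
Step 2: v = sqrt(10476201.9904) = 3236.7 m/s

3236.7


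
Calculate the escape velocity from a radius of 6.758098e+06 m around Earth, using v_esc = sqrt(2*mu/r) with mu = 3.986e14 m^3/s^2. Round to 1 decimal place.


Step 1: 2*mu/r = 2 * 3.986e14 / 6.758098e+06 = 117962184.0346
Step 2: v_esc = sqrt(117962184.0346) = 10861.0 m/s

10861.0


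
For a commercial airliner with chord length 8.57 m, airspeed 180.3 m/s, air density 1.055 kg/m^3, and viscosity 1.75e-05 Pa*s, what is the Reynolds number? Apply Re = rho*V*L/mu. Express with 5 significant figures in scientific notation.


Step 1: Numerator = rho * V * L = 1.055 * 180.3 * 8.57 = 1630.155405
Step 2: Re = 1630.155405 / 1.75e-05
Step 3: Re = 9.3152e+07

9.3152e+07


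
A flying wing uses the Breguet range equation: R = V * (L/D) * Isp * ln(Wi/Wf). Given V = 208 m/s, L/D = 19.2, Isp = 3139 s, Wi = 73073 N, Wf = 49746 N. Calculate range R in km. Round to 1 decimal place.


Step 1: Coefficient = V * (L/D) * Isp = 208 * 19.2 * 3139 = 12535910.4 m
Step 2: Wi/Wf = 73073 / 49746 = 1.468922
Step 3: ln(1.468922) = 0.384529
Step 4: R = 12535910.4 * 0.384529 = 4820419.6 m = 4820.4 km

4820.4


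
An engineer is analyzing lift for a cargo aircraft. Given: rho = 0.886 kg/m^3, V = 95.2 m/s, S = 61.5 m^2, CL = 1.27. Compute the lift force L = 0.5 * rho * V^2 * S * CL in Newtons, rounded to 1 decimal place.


Step 1: Calculate dynamic pressure q = 0.5 * 0.886 * 95.2^2 = 0.5 * 0.886 * 9063.04 = 4014.9267 Pa
Step 2: Multiply by wing area and lift coefficient: L = 4014.9267 * 61.5 * 1.27
Step 3: L = 246917.9933 * 1.27 = 313585.9 N

313585.9


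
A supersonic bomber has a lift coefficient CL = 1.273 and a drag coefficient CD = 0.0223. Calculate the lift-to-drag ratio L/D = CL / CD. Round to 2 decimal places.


Step 1: L/D = CL / CD = 1.273 / 0.0223
Step 2: L/D = 57.09

57.09
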